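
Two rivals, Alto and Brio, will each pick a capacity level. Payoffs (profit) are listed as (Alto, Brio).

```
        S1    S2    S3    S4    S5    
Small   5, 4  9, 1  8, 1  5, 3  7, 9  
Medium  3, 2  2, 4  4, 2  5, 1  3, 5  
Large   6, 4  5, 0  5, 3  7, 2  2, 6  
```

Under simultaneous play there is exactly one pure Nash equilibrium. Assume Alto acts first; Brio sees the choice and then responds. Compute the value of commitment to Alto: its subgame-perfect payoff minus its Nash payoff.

Work backward from Brio's decision.
- Small → Brio plays S5 (best of 4, 1, 1, 3, 9); Alto gets 7.
- Medium → Brio plays S5 (best of 2, 4, 2, 1, 5); Alto gets 3.
- Large → Brio plays S5 (best of 4, 0, 3, 2, 6); Alto gets 2.
Maximizing over 7, 3, 2, Alto chooses Small. Subgame-perfect outcome: (Small, S5) with payoffs (7, 9).
For the simultaneous game, intersect best replies.
Alto's best replies: S1→Large; S2→Small; S3→Small; S4→Large; S5→Small.
Brio's best replies: Small→S5; Medium→S5; Large→S5.
Only (Small, S5) has each player best-responding; Nash payoffs (7, 9).
Alto's commitment gain: 7 − 7 = 0.

0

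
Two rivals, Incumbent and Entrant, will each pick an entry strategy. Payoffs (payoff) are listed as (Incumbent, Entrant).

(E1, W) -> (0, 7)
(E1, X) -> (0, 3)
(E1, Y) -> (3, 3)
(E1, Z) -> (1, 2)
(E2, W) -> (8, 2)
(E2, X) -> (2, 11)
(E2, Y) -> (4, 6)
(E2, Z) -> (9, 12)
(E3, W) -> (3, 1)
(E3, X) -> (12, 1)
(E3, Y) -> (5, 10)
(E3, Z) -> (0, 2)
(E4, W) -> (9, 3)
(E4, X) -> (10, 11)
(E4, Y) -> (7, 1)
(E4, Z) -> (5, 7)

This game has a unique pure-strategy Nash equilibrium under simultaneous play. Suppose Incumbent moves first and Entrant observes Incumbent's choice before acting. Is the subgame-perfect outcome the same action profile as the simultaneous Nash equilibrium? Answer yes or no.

Backward induction with Incumbent moving first.
- E1 → Entrant plays W (best of 7, 3, 3, 2); Incumbent gets 0.
- E2 → Entrant plays Z (best of 2, 11, 6, 12); Incumbent gets 9.
- E3 → Entrant plays Y (best of 1, 1, 10, 2); Incumbent gets 5.
- E4 → Entrant plays X (best of 3, 11, 1, 7); Incumbent gets 10.
Among 0, 9, 5, 10, the best is 10 at E4. Subgame-perfect outcome: (E4, X) with payoffs (10, 11).
Under simultaneous play:
Incumbent's best replies: W→E4; X→E3; Y→E4; Z→E2.
Entrant's best replies: E1→W; E2→Z; E3→Y; E4→X.
Only (E2, Z) has each player best-responding; Nash payoffs (9, 12).
Sequential outcome (E4, X) differs from the Nash profile (E2, Z).

no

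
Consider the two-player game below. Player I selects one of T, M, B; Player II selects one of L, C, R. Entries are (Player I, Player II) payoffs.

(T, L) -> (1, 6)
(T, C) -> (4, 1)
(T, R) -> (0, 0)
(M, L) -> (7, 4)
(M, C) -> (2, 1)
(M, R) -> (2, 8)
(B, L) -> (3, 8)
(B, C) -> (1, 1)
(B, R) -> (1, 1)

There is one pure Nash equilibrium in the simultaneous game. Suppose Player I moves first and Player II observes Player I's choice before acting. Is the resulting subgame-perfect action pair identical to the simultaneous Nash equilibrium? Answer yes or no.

no

Work backward from Player II's decision.
- T: Player II compares 6, 1, 0 and picks L; Player I would get 1.
- M: Player II compares 4, 1, 8 and picks R; Player I would get 2.
- B: Player II compares 8, 1, 1 and picks L; Player I would get 3.
Among 1, 2, 3, the best is 3 at B. Subgame-perfect outcome: (B, L) with payoffs (3, 8).
Now find the simultaneous Nash equilibrium.
Player I's best replies: L→M; C→T; R→M.
Player II's best replies: T→L; M→R; B→L.
Only (M, R) has each player best-responding; Nash payoffs (2, 8).
Sequential outcome (B, L) differs from the Nash profile (M, R).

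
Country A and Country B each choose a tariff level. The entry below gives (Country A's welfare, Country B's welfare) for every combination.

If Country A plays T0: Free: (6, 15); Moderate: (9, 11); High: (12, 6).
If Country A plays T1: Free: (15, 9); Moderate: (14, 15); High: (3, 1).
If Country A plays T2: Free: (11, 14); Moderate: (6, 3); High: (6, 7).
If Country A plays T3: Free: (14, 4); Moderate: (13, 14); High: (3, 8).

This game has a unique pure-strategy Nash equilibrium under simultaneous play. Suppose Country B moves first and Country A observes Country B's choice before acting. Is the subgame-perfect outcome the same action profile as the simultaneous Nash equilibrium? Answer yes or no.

yes

Backward induction with Country B moving first.
- Free: Country A compares 6, 15, 11, 14 and picks T1; Country B would get 9.
- Moderate: Country A compares 9, 14, 6, 13 and picks T1; Country B would get 15.
- High: Country A compares 12, 3, 6, 3 and picks T0; Country B would get 6.
Country B's induced payoffs are 9, 15, 6, so Country B commits to Moderate. Subgame-perfect outcome: (T1, Moderate) with payoffs (14, 15).
Now find the simultaneous Nash equilibrium.
Country A's best replies: Free→T1; Moderate→T1; High→T0.
Country B's best replies: T0→Free; T1→Moderate; T2→Free; T3→Moderate.
Only (T1, Moderate) has each player best-responding; Nash payoffs (14, 15).
Sequential outcome (T1, Moderate) coincides with the Nash profile (T1, Moderate).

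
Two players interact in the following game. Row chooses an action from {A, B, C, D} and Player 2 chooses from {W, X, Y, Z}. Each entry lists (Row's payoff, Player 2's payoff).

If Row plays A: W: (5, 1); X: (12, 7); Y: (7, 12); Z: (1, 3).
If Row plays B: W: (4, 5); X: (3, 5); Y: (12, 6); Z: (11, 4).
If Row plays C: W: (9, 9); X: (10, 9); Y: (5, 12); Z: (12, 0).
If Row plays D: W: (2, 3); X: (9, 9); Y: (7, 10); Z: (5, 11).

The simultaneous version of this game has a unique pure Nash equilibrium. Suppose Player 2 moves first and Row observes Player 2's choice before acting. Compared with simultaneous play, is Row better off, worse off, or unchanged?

Solve by backward induction (Player 2 leads).
- W: BR = C, leader payoff 9.
- X: BR = A, leader payoff 7.
- Y: BR = B, leader payoff 6.
- Z: BR = C, leader payoff 0.
Among 9, 7, 6, 0, the best is 9 at W. Subgame-perfect outcome: (C, W) with payoffs (9, 9).
For the simultaneous game, intersect best replies.
Row's best replies: W→C; X→A; Y→B; Z→C.
Player 2's best replies: A→Y; B→Y; C→Y; D→Z.
Only (B, Y) has each player best-responding; Nash payoffs (12, 6).
Row earns 9 sequentially versus 12 at the Nash outcome: worse off.

worse off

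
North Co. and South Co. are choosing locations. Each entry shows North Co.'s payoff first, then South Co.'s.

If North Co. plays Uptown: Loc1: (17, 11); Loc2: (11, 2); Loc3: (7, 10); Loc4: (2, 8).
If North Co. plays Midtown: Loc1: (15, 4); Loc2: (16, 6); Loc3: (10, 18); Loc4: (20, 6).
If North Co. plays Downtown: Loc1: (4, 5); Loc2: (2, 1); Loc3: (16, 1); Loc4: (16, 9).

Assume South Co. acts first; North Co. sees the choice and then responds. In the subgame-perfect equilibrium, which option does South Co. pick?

Loc1

North Co. best-responds to each possible South Co. move:
- Loc1 → North Co. plays Uptown (best of 17, 15, 4); South Co. gets 11.
- Loc2 → North Co. plays Midtown (best of 11, 16, 2); South Co. gets 6.
- Loc3 → North Co. plays Downtown (best of 7, 10, 16); South Co. gets 1.
- Loc4 → North Co. plays Midtown (best of 2, 20, 16); South Co. gets 6.
South Co.'s induced payoffs are 11, 6, 1, 6, so South Co. commits to Loc1. Subgame-perfect outcome: (Uptown, Loc1) with payoffs (17, 11).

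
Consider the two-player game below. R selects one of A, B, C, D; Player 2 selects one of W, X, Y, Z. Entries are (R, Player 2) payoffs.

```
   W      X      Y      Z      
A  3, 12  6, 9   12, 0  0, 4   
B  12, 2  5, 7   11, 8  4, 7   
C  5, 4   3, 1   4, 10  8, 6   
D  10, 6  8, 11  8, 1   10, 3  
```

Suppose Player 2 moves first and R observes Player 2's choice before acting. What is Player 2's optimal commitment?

X

Work backward from R's decision.
- W: R compares 3, 12, 5, 10 and picks B; Player 2 would get 2.
- X: R compares 6, 5, 3, 8 and picks D; Player 2 would get 11.
- Y: R compares 12, 11, 4, 8 and picks A; Player 2 would get 0.
- Z: R compares 0, 4, 8, 10 and picks D; Player 2 would get 3.
Among 2, 11, 0, 3, the best is 11 at X. Subgame-perfect outcome: (D, X) with payoffs (8, 11).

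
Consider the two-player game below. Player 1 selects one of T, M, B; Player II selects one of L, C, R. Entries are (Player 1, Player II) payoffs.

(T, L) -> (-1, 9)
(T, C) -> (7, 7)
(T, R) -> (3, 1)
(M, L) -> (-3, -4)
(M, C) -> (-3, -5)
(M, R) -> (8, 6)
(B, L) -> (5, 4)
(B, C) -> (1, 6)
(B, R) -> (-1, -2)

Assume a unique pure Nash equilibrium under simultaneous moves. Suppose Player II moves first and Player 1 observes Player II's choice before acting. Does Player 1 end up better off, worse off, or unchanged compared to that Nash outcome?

Backward induction with Player II moving first.
- L: BR = B, leader payoff 4.
- C: BR = T, leader payoff 7.
- R: BR = M, leader payoff 6.
Among 4, 7, 6, the best is 7 at C. Subgame-perfect outcome: (T, C) with payoffs (7, 7).
For the simultaneous game, intersect best replies.
Player 1's best replies: L→B; C→T; R→M.
Player II's best replies: T→L; M→R; B→C.
Only (M, R) has each player best-responding; Nash payoffs (8, 6).
Player 1 earns 7 sequentially versus 8 at the Nash outcome: worse off.

worse off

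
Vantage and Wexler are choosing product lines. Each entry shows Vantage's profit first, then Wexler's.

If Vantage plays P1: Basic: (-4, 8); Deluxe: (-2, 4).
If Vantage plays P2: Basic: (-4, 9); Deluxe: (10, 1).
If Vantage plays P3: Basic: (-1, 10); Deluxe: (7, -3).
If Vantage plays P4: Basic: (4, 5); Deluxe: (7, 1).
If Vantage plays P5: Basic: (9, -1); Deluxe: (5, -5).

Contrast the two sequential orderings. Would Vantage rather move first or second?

If Vantage leads: Wexler's best replies are P1→Basic, P2→Basic, P3→Basic, P4→Basic, P5→Basic; Vantage's induced payoffs -4, -4, -1, 4, 9; outcome (P5, Basic), payoffs (9, -1).
If Wexler leads: Vantage's best replies are Basic→P5, Deluxe→P2; Wexler's induced payoffs -1, 1; outcome (P2, Deluxe), payoffs (10, 1).
Vantage gets 9 moving first and 10 moving second, so Vantage prefers to move second.

second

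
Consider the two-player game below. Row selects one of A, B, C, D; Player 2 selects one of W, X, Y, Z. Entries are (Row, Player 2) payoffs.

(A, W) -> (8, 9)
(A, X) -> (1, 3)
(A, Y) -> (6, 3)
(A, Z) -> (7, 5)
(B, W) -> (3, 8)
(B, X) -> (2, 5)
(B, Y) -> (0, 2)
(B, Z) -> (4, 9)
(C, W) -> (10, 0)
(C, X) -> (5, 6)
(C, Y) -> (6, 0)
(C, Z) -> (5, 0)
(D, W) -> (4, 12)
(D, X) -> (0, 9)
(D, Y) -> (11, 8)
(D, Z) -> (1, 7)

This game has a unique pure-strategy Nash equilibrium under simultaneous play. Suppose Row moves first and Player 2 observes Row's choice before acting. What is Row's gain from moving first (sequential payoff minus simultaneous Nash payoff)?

Backward induction with Row moving first.
- A: BR = W, leader payoff 8.
- B: BR = Z, leader payoff 4.
- C: BR = X, leader payoff 5.
- D: BR = W, leader payoff 4.
Maximizing over 8, 4, 5, 4, Row chooses A. Subgame-perfect outcome: (A, W) with payoffs (8, 9).
For the simultaneous game, intersect best replies.
Row's best replies: W→C; X→C; Y→D; Z→A.
Player 2's best replies: A→W; B→Z; C→X; D→W.
Only (C, X) has each player best-responding; Nash payoffs (5, 6).
Row's commitment gain: 8 − 5 = 3.

3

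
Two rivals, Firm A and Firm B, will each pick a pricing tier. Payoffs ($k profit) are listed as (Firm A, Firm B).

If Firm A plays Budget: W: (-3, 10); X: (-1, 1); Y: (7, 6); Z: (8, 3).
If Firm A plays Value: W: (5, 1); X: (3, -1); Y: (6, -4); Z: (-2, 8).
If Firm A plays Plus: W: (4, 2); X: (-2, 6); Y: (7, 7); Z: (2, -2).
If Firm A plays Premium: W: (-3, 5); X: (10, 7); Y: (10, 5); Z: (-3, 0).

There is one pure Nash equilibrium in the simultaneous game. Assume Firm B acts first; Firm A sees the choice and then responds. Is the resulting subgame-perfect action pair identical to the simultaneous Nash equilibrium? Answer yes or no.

yes

Firm A best-responds to each possible Firm B move:
- W: Firm A compares -3, 5, 4, -3 and picks Value; Firm B would get 1.
- X: Firm A compares -1, 3, -2, 10 and picks Premium; Firm B would get 7.
- Y: Firm A compares 7, 6, 7, 10 and picks Premium; Firm B would get 5.
- Z: Firm A compares 8, -2, 2, -3 and picks Budget; Firm B would get 3.
Firm B's induced payoffs are 1, 7, 5, 3, so Firm B commits to X. Subgame-perfect outcome: (Premium, X) with payoffs (10, 7).
For the simultaneous game, intersect best replies.
Firm A's best replies: W→Value; X→Premium; Y→Premium; Z→Budget.
Firm B's best replies: Budget→W; Value→Z; Plus→Y; Premium→X.
Only (Premium, X) has each player best-responding; Nash payoffs (10, 7).
Sequential outcome (Premium, X) coincides with the Nash profile (Premium, X).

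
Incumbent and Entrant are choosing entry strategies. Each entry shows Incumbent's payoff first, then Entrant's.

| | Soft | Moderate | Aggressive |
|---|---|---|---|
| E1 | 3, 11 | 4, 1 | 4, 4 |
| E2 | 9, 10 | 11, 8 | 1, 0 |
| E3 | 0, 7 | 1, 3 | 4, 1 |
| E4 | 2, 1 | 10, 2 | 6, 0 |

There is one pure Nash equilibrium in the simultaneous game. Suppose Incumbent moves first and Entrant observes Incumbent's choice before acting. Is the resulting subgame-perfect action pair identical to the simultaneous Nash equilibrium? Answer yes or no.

Work backward from Entrant's decision.
- E1: Entrant compares 11, 1, 4 and picks Soft; Incumbent would get 3.
- E2: Entrant compares 10, 8, 0 and picks Soft; Incumbent would get 9.
- E3: Entrant compares 7, 3, 1 and picks Soft; Incumbent would get 0.
- E4: Entrant compares 1, 2, 0 and picks Moderate; Incumbent would get 10.
Among 3, 9, 0, 10, the best is 10 at E4. Subgame-perfect outcome: (E4, Moderate) with payoffs (10, 2).
Under simultaneous play:
Incumbent's best replies: Soft→E2; Moderate→E2; Aggressive→E4.
Entrant's best replies: E1→Soft; E2→Soft; E3→Soft; E4→Moderate.
The unique mutual best reply is (E2, Soft), giving (9, 10).
Sequential outcome (E4, Moderate) differs from the Nash profile (E2, Soft).

no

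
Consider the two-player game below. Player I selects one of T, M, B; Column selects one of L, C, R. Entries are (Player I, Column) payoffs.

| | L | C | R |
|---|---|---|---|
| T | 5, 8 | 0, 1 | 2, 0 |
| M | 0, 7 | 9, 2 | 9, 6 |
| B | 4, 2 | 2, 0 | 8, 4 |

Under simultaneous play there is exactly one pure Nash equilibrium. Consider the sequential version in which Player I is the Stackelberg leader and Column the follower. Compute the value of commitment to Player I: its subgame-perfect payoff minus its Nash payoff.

Backward induction with Player I moving first.
- T → Column plays L (best of 8, 1, 0); Player I gets 5.
- M → Column plays L (best of 7, 2, 6); Player I gets 0.
- B → Column plays R (best of 2, 0, 4); Player I gets 8.
Player I's induced payoffs are 5, 0, 8, so Player I commits to B. Subgame-perfect outcome: (B, R) with payoffs (8, 4).
Under simultaneous play:
Player I's best replies: L→T; C→M; R→M.
Column's best replies: T→L; M→L; B→R.
The unique mutual best reply is (T, L), giving (5, 8).
Player I's commitment gain: 8 − 5 = 3.

3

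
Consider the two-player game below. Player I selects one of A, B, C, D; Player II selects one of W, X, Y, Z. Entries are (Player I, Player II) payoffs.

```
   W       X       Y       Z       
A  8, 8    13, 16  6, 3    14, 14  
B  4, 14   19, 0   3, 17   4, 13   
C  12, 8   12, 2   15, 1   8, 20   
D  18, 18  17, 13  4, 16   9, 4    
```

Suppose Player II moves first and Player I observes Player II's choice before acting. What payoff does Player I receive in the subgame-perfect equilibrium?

18

Work backward from Player I's decision.
- W: Player I compares 8, 4, 12, 18 and picks D; Player II would get 18.
- X: Player I compares 13, 19, 12, 17 and picks B; Player II would get 0.
- Y: Player I compares 6, 3, 15, 4 and picks C; Player II would get 1.
- Z: Player I compares 14, 4, 8, 9 and picks A; Player II would get 14.
Among 18, 0, 1, 14, the best is 18 at W. Subgame-perfect outcome: (D, W) with payoffs (18, 18).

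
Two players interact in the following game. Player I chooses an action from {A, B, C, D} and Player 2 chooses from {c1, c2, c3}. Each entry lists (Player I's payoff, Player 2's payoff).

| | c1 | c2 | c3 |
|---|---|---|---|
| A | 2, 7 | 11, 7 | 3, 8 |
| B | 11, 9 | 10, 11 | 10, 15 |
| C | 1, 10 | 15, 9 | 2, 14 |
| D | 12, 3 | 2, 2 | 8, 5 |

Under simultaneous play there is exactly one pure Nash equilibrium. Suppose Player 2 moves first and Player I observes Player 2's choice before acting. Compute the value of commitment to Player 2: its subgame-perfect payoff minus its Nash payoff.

0

Player I best-responds to each possible Player 2 move:
- c1: BR = D, leader payoff 3.
- c2: BR = C, leader payoff 9.
- c3: BR = B, leader payoff 15.
Maximizing over 3, 9, 15, Player 2 chooses c3. Subgame-perfect outcome: (B, c3) with payoffs (10, 15).
Under simultaneous play:
Player I's best replies: c1→D; c2→C; c3→B.
Player 2's best replies: A→c3; B→c3; C→c3; D→c3.
Only (B, c3) has each player best-responding; Nash payoffs (10, 15).
Player 2's commitment gain: 15 − 15 = 0.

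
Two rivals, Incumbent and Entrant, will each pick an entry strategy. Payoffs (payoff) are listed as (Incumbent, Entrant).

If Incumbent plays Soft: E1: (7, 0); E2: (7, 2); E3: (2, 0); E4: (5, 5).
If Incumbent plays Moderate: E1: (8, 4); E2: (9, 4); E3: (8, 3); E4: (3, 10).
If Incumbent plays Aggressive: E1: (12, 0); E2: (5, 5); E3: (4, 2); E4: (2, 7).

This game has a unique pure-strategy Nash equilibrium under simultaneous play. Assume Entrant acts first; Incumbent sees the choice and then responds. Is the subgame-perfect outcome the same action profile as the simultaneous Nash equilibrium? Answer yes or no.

yes

Work backward from Incumbent's decision.
- E1: BR = Aggressive, leader payoff 0.
- E2: BR = Moderate, leader payoff 4.
- E3: BR = Moderate, leader payoff 3.
- E4: BR = Soft, leader payoff 5.
Maximizing over 0, 4, 3, 5, Entrant chooses E4. Subgame-perfect outcome: (Soft, E4) with payoffs (5, 5).
Now find the simultaneous Nash equilibrium.
Incumbent's best replies: E1→Aggressive; E2→Moderate; E3→Moderate; E4→Soft.
Entrant's best replies: Soft→E4; Moderate→E4; Aggressive→E4.
The unique mutual best reply is (Soft, E4), giving (5, 5).
Sequential outcome (Soft, E4) coincides with the Nash profile (Soft, E4).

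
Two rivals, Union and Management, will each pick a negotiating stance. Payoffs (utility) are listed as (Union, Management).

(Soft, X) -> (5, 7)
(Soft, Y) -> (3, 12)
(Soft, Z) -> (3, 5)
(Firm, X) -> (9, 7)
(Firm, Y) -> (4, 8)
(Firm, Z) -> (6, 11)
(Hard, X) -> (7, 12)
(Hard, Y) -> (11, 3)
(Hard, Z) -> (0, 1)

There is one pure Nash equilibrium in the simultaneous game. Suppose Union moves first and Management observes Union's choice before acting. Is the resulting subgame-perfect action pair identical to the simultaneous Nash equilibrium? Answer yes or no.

no

Management best-responds to each possible Union move:
- Soft: Management compares 7, 12, 5 and picks Y; Union would get 3.
- Firm: Management compares 7, 8, 11 and picks Z; Union would get 6.
- Hard: Management compares 12, 3, 1 and picks X; Union would get 7.
Union's induced payoffs are 3, 6, 7, so Union commits to Hard. Subgame-perfect outcome: (Hard, X) with payoffs (7, 12).
Under simultaneous play:
Union's best replies: X→Firm; Y→Hard; Z→Firm.
Management's best replies: Soft→Y; Firm→Z; Hard→X.
Only (Firm, Z) has each player best-responding; Nash payoffs (6, 11).
Sequential outcome (Hard, X) differs from the Nash profile (Firm, Z).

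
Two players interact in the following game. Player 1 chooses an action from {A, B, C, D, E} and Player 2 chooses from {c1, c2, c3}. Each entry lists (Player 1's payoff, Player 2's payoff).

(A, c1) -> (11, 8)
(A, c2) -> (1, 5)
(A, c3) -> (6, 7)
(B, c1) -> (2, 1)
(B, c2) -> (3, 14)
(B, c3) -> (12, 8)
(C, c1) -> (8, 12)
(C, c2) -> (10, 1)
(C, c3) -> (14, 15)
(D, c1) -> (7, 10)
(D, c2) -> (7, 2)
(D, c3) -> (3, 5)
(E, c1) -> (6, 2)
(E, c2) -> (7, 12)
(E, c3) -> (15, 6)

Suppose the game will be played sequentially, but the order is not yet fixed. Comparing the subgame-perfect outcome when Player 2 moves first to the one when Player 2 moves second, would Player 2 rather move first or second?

If Player 1 leads: Player 2's best replies are A→c1, B→c2, C→c3, D→c1, E→c2; Player 1's induced payoffs 11, 3, 14, 7, 7; outcome (C, c3), payoffs (14, 15).
If Player 2 leads: Player 1's best replies are c1→A, c2→C, c3→E; Player 2's induced payoffs 8, 1, 6; outcome (A, c1), payoffs (11, 8).
Player 2 gets 8 moving first and 15 moving second, so Player 2 prefers to move second.

second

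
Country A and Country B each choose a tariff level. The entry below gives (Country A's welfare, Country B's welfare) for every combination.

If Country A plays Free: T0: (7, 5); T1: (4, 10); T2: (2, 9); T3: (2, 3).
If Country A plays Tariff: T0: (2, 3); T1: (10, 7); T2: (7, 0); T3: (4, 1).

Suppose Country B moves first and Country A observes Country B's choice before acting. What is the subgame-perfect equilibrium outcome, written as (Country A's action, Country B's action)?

(Tariff, T1)

Backward induction with Country B moving first.
- T0 → Country A plays Free (best of 7, 2); Country B gets 5.
- T1 → Country A plays Tariff (best of 4, 10); Country B gets 7.
- T2 → Country A plays Tariff (best of 2, 7); Country B gets 0.
- T3 → Country A plays Tariff (best of 2, 4); Country B gets 1.
Country B's induced payoffs are 5, 7, 0, 1, so Country B commits to T1. Subgame-perfect outcome: (Tariff, T1) with payoffs (10, 7).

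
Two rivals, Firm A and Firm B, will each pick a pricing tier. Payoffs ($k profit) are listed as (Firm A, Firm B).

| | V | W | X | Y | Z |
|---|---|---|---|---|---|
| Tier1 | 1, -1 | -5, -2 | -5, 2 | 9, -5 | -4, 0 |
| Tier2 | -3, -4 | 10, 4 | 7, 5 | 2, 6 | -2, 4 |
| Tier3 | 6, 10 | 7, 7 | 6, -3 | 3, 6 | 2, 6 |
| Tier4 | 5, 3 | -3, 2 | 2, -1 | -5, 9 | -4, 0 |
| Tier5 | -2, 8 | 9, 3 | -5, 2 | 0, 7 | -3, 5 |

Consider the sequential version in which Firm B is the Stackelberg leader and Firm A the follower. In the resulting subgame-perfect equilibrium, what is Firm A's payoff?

Work backward from Firm A's decision.
- V: BR = Tier3, leader payoff 10.
- W: BR = Tier2, leader payoff 4.
- X: BR = Tier2, leader payoff 5.
- Y: BR = Tier1, leader payoff -5.
- Z: BR = Tier3, leader payoff 6.
Firm B's induced payoffs are 10, 4, 5, -5, 6, so Firm B commits to V. Subgame-perfect outcome: (Tier3, V) with payoffs (6, 10).

6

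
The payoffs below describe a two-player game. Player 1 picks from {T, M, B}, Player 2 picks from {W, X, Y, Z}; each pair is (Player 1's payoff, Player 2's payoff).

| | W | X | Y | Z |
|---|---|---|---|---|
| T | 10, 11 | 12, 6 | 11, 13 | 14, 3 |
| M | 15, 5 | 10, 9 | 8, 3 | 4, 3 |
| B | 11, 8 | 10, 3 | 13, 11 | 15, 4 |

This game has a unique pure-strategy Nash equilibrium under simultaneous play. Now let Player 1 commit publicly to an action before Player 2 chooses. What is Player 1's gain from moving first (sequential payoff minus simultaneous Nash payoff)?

0

Work backward from Player 2's decision.
- T: BR = Y, leader payoff 11.
- M: BR = X, leader payoff 10.
- B: BR = Y, leader payoff 13.
Among 11, 10, 13, the best is 13 at B. Subgame-perfect outcome: (B, Y) with payoffs (13, 11).
For the simultaneous game, intersect best replies.
Player 1's best replies: W→M; X→T; Y→B; Z→B.
Player 2's best replies: T→Y; M→X; B→Y.
Only (B, Y) has each player best-responding; Nash payoffs (13, 11).
Player 1's commitment gain: 13 − 13 = 0.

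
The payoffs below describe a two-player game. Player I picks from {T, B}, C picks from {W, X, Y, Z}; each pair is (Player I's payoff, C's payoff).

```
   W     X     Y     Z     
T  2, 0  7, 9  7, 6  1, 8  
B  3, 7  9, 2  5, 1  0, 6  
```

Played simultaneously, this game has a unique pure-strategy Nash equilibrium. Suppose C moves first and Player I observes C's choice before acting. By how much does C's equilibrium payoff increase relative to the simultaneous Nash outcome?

1

Player I best-responds to each possible C move:
- W → Player I plays B (best of 2, 3); C gets 7.
- X → Player I plays B (best of 7, 9); C gets 2.
- Y → Player I plays T (best of 7, 5); C gets 6.
- Z → Player I plays T (best of 1, 0); C gets 8.
Among 7, 2, 6, 8, the best is 8 at Z. Subgame-perfect outcome: (T, Z) with payoffs (1, 8).
For the simultaneous game, intersect best replies.
Player I's best replies: W→B; X→B; Y→T; Z→T.
C's best replies: T→X; B→W.
The unique mutual best reply is (B, W), giving (3, 7).
C's commitment gain: 8 − 7 = 1.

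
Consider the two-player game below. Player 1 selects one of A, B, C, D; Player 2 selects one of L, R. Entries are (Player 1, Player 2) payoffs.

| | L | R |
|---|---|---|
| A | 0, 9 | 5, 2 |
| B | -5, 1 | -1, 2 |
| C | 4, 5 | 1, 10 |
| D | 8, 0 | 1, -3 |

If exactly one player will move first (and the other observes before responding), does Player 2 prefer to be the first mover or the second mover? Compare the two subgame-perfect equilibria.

If Player 1 leads: Player 2's best replies are A→L, B→R, C→R, D→L; Player 1's induced payoffs 0, -1, 1, 8; outcome (D, L), payoffs (8, 0).
If Player 2 leads: Player 1's best replies are L→D, R→A; Player 2's induced payoffs 0, 2; outcome (A, R), payoffs (5, 2).
Player 2 gets 2 moving first and 0 moving second, so Player 2 prefers to move first.

first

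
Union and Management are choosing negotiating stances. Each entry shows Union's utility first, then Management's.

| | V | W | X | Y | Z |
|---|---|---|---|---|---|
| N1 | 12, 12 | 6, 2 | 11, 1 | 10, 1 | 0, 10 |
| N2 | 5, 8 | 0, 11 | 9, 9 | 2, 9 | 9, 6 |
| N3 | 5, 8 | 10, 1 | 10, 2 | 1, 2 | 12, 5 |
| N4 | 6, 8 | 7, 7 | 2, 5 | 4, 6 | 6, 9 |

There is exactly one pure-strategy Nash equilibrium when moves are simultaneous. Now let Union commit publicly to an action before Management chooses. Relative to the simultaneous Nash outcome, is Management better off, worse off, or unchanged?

unchanged

Management best-responds to each possible Union move:
- N1: Management compares 12, 2, 1, 1, 10 and picks V; Union would get 12.
- N2: Management compares 8, 11, 9, 9, 6 and picks W; Union would get 0.
- N3: Management compares 8, 1, 2, 2, 5 and picks V; Union would get 5.
- N4: Management compares 8, 7, 5, 6, 9 and picks Z; Union would get 6.
Among 12, 0, 5, 6, the best is 12 at N1. Subgame-perfect outcome: (N1, V) with payoffs (12, 12).
For the simultaneous game, intersect best replies.
Union's best replies: V→N1; W→N3; X→N1; Y→N1; Z→N3.
Management's best replies: N1→V; N2→W; N3→V; N4→Z.
Only (N1, V) has each player best-responding; Nash payoffs (12, 12).
Management earns 12 sequentially versus 12 at the Nash outcome: unchanged.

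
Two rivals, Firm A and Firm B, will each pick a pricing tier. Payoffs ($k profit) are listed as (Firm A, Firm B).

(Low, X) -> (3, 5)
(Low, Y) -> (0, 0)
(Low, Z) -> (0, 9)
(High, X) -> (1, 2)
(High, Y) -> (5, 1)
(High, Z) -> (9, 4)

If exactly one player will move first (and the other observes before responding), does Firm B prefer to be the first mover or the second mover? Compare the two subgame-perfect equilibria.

first

If Firm A leads: Firm B's best replies are Low→Z, High→Z; Firm A's induced payoffs 0, 9; outcome (High, Z), payoffs (9, 4).
If Firm B leads: Firm A's best replies are X→Low, Y→High, Z→High; Firm B's induced payoffs 5, 1, 4; outcome (Low, X), payoffs (3, 5).
Firm B gets 5 moving first and 4 moving second, so Firm B prefers to move first.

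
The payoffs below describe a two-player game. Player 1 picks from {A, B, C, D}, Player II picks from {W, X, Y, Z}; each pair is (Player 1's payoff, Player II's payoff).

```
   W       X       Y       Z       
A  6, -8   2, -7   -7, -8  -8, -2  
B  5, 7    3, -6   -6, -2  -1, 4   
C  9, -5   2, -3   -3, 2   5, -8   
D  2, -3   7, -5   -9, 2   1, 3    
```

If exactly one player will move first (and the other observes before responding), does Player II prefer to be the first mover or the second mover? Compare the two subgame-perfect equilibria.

second

If Player 1 leads: Player II's best replies are A→Z, B→W, C→Y, D→Z; Player 1's induced payoffs -8, 5, -3, 1; outcome (B, W), payoffs (5, 7).
If Player II leads: Player 1's best replies are W→C, X→D, Y→C, Z→C; Player II's induced payoffs -5, -5, 2, -8; outcome (C, Y), payoffs (-3, 2).
Player II gets 2 moving first and 7 moving second, so Player II prefers to move second.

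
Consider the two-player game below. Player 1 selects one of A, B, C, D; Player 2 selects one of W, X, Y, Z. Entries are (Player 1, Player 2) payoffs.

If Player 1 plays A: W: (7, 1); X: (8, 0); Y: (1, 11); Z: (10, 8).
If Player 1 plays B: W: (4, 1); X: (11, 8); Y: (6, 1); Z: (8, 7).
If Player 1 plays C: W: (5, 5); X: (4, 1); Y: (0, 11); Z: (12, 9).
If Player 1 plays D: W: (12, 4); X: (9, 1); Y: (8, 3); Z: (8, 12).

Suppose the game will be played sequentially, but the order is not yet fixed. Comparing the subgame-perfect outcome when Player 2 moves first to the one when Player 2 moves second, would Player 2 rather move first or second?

If Player 1 leads: Player 2's best replies are A→Y, B→X, C→Y, D→Z; Player 1's induced payoffs 1, 11, 0, 8; outcome (B, X), payoffs (11, 8).
If Player 2 leads: Player 1's best replies are W→D, X→B, Y→D, Z→C; Player 2's induced payoffs 4, 8, 3, 9; outcome (C, Z), payoffs (12, 9).
Player 2 gets 9 moving first and 8 moving second, so Player 2 prefers to move first.

first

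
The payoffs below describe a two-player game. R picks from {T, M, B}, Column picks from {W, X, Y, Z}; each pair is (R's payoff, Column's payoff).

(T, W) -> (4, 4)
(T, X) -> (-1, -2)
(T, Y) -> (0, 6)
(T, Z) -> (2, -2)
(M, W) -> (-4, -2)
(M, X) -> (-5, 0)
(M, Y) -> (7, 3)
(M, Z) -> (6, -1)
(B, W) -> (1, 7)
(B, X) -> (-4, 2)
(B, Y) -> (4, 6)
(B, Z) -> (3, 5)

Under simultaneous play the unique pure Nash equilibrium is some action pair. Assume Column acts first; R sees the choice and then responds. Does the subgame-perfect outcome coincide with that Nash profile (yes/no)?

Backward induction with Column moving first.
- W: BR = T, leader payoff 4.
- X: BR = T, leader payoff -2.
- Y: BR = M, leader payoff 3.
- Z: BR = M, leader payoff -1.
Column's induced payoffs are 4, -2, 3, -1, so Column commits to W. Subgame-perfect outcome: (T, W) with payoffs (4, 4).
Under simultaneous play:
R's best replies: W→T; X→T; Y→M; Z→M.
Column's best replies: T→Y; M→Y; B→W.
Only (M, Y) has each player best-responding; Nash payoffs (7, 3).
Sequential outcome (T, W) differs from the Nash profile (M, Y).

no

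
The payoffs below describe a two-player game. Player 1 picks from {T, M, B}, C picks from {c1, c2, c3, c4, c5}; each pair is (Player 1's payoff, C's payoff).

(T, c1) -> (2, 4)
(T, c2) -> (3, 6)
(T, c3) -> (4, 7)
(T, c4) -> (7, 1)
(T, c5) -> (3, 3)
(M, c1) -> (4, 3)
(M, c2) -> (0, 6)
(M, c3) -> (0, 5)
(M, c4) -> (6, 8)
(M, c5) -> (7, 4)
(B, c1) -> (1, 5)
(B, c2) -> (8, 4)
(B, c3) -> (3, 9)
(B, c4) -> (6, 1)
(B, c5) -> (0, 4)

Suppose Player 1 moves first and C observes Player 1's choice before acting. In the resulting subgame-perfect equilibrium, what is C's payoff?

8

Solve by backward induction (Player 1 leads).
- T: BR = c3, leader payoff 4.
- M: BR = c4, leader payoff 6.
- B: BR = c3, leader payoff 3.
Maximizing over 4, 6, 3, Player 1 chooses M. Subgame-perfect outcome: (M, c4) with payoffs (6, 8).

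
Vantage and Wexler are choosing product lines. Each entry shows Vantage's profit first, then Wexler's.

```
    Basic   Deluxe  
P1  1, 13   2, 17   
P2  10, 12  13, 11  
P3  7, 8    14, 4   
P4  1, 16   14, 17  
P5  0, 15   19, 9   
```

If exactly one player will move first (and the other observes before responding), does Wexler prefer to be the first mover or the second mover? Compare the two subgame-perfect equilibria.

If Vantage leads: Wexler's best replies are P1→Deluxe, P2→Basic, P3→Basic, P4→Deluxe, P5→Basic; Vantage's induced payoffs 2, 10, 7, 14, 0; outcome (P4, Deluxe), payoffs (14, 17).
If Wexler leads: Vantage's best replies are Basic→P2, Deluxe→P5; Wexler's induced payoffs 12, 9; outcome (P2, Basic), payoffs (10, 12).
Wexler gets 12 moving first and 17 moving second, so Wexler prefers to move second.

second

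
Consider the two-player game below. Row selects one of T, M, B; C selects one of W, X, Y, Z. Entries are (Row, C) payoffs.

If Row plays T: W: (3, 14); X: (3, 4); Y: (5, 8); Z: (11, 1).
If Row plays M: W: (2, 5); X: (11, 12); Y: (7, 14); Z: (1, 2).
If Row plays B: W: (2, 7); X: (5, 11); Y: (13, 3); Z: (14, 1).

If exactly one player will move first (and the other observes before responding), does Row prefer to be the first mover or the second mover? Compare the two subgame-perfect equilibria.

first

If Row leads: C's best replies are T→W, M→Y, B→X; Row's induced payoffs 3, 7, 5; outcome (M, Y), payoffs (7, 14).
If C leads: Row's best replies are W→T, X→M, Y→B, Z→B; C's induced payoffs 14, 12, 3, 1; outcome (T, W), payoffs (3, 14).
Row gets 7 moving first and 3 moving second, so Row prefers to move first.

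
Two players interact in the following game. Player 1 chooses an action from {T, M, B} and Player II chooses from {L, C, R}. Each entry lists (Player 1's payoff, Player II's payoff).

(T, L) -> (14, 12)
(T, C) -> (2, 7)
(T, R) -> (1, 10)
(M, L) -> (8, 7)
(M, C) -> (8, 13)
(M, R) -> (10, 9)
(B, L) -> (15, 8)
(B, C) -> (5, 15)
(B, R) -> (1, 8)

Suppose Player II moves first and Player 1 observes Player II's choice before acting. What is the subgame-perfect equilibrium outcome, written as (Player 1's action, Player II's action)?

Backward induction with Player II moving first.
- L: Player 1 compares 14, 8, 15 and picks B; Player II would get 8.
- C: Player 1 compares 2, 8, 5 and picks M; Player II would get 13.
- R: Player 1 compares 1, 10, 1 and picks M; Player II would get 9.
Player II's induced payoffs are 8, 13, 9, so Player II commits to C. Subgame-perfect outcome: (M, C) with payoffs (8, 13).

(M, C)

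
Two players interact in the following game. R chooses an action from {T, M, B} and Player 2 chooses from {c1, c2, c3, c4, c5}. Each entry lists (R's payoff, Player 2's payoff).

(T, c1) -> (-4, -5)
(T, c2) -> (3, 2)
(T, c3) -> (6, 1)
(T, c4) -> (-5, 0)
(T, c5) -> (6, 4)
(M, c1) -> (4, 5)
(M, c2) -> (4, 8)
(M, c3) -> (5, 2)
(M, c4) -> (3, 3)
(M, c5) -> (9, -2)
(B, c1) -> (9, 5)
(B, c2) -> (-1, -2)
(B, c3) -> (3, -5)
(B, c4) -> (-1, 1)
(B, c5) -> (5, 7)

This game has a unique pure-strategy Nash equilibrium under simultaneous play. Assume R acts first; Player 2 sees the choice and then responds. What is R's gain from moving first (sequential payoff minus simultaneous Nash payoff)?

Solve by backward induction (R leads).
- T: BR = c5, leader payoff 6.
- M: BR = c2, leader payoff 4.
- B: BR = c5, leader payoff 5.
Maximizing over 6, 4, 5, R chooses T. Subgame-perfect outcome: (T, c5) with payoffs (6, 4).
Now find the simultaneous Nash equilibrium.
R's best replies: c1→B; c2→M; c3→T; c4→M; c5→M.
Player 2's best replies: T→c5; M→c2; B→c5.
The unique mutual best reply is (M, c2), giving (4, 8).
R's commitment gain: 6 − 4 = 2.

2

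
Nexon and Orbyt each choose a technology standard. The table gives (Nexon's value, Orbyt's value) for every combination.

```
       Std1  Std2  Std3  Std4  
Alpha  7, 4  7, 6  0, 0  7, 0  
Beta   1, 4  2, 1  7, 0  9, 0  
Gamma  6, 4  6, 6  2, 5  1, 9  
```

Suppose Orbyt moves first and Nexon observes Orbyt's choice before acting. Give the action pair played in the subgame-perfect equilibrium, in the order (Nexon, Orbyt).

(Alpha, Std2)

Backward induction with Orbyt moving first.
- Std1 → Nexon plays Alpha (best of 7, 1, 6); Orbyt gets 4.
- Std2 → Nexon plays Alpha (best of 7, 2, 6); Orbyt gets 6.
- Std3 → Nexon plays Beta (best of 0, 7, 2); Orbyt gets 0.
- Std4 → Nexon plays Beta (best of 7, 9, 1); Orbyt gets 0.
Orbyt's induced payoffs are 4, 6, 0, 0, so Orbyt commits to Std2. Subgame-perfect outcome: (Alpha, Std2) with payoffs (7, 6).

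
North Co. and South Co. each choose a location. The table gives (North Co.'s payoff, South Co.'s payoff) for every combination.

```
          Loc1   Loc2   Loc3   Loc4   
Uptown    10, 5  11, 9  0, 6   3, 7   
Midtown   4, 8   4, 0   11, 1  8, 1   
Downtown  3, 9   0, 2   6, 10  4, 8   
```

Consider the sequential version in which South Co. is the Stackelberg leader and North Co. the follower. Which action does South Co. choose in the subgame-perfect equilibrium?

Solve by backward induction (South Co. leads).
- Loc1: North Co. compares 10, 4, 3 and picks Uptown; South Co. would get 5.
- Loc2: North Co. compares 11, 4, 0 and picks Uptown; South Co. would get 9.
- Loc3: North Co. compares 0, 11, 6 and picks Midtown; South Co. would get 1.
- Loc4: North Co. compares 3, 8, 4 and picks Midtown; South Co. would get 1.
Among 5, 9, 1, 1, the best is 9 at Loc2. Subgame-perfect outcome: (Uptown, Loc2) with payoffs (11, 9).

Loc2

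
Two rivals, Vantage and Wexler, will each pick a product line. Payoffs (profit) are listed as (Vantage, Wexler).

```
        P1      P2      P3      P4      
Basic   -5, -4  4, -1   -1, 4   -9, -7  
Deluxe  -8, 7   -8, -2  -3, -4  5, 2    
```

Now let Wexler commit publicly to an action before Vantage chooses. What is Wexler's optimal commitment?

Vantage best-responds to each possible Wexler move:
- P1 → Vantage plays Basic (best of -5, -8); Wexler gets -4.
- P2 → Vantage plays Basic (best of 4, -8); Wexler gets -1.
- P3 → Vantage plays Basic (best of -1, -3); Wexler gets 4.
- P4 → Vantage plays Deluxe (best of -9, 5); Wexler gets 2.
Wexler's induced payoffs are -4, -1, 4, 2, so Wexler commits to P3. Subgame-perfect outcome: (Basic, P3) with payoffs (-1, 4).

P3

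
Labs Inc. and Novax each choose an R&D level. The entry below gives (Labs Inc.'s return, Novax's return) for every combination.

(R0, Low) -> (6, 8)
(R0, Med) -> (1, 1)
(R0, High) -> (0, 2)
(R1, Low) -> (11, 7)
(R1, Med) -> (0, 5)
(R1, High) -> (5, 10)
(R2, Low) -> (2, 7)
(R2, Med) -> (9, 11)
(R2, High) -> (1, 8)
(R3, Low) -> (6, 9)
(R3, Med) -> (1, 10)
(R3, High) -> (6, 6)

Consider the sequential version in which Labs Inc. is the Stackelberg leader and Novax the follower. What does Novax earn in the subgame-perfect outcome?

Solve by backward induction (Labs Inc. leads).
- R0: Novax compares 8, 1, 2 and picks Low; Labs Inc. would get 6.
- R1: Novax compares 7, 5, 10 and picks High; Labs Inc. would get 5.
- R2: Novax compares 7, 11, 8 and picks Med; Labs Inc. would get 9.
- R3: Novax compares 9, 10, 6 and picks Med; Labs Inc. would get 1.
Maximizing over 6, 5, 9, 1, Labs Inc. chooses R2. Subgame-perfect outcome: (R2, Med) with payoffs (9, 11).

11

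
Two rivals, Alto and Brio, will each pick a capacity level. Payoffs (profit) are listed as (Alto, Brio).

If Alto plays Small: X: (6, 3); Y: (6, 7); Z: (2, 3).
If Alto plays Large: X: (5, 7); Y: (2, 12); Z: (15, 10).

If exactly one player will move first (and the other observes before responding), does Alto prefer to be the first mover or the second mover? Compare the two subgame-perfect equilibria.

second

If Alto leads: Brio's best replies are Small→Y, Large→Y; Alto's induced payoffs 6, 2; outcome (Small, Y), payoffs (6, 7).
If Brio leads: Alto's best replies are X→Small, Y→Small, Z→Large; Brio's induced payoffs 3, 7, 10; outcome (Large, Z), payoffs (15, 10).
Alto gets 6 moving first and 15 moving second, so Alto prefers to move second.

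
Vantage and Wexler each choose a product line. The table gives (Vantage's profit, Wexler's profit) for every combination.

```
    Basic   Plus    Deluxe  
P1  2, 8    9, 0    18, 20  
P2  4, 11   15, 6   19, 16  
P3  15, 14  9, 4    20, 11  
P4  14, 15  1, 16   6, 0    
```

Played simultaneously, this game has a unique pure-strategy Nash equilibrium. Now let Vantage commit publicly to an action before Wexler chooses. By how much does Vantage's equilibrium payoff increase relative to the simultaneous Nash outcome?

Solve by backward induction (Vantage leads).
- P1 → Wexler plays Deluxe (best of 8, 0, 20); Vantage gets 18.
- P2 → Wexler plays Deluxe (best of 11, 6, 16); Vantage gets 19.
- P3 → Wexler plays Basic (best of 14, 4, 11); Vantage gets 15.
- P4 → Wexler plays Plus (best of 15, 16, 0); Vantage gets 1.
Among 18, 19, 15, 1, the best is 19 at P2. Subgame-perfect outcome: (P2, Deluxe) with payoffs (19, 16).
Under simultaneous play:
Vantage's best replies: Basic→P3; Plus→P2; Deluxe→P3.
Wexler's best replies: P1→Deluxe; P2→Deluxe; P3→Basic; P4→Plus.
Only (P3, Basic) has each player best-responding; Nash payoffs (15, 14).
Vantage's commitment gain: 19 − 15 = 4.

4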